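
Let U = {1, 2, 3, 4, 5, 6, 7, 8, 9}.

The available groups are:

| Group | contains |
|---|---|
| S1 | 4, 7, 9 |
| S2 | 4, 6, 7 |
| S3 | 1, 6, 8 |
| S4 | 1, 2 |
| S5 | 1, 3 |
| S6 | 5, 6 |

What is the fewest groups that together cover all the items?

5

S1 and S3 and S4 and S5 and S6 together: S1 ∪ S3 ∪ S4 ∪ S5 ∪ S6 = {1, 2, 3, 4, 5, 6, 7, 8, 9} — every item is covered.
No 4 of the 6 groups cover everything (all 15 combinations miss at least one item), so 5 is optimal.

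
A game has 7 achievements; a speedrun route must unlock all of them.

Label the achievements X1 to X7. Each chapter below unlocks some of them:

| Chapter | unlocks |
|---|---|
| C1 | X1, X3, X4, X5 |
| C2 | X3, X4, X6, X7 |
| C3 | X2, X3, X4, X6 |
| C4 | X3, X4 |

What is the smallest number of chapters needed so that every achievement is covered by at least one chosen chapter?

3

Take {C1, C2, C3}. Their union is {X1, X2, X3, X4, X5, X6, X7}, which is all 7 achievements.
Only C1 contains X1, so C1 is forced; the remaining 3 achievements need at least 2 more chapters (each remaining chapter adds at most 2) — so at least 3 chapters are needed, and 3 is optimal.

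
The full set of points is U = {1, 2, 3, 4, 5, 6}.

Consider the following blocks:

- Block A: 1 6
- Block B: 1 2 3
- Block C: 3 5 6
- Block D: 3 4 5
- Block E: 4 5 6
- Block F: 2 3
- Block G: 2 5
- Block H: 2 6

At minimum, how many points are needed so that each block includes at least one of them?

3

The 3 points {1, 2, 5} hit every block.
No choice of 2 points meets every block, so 3 is the minimum.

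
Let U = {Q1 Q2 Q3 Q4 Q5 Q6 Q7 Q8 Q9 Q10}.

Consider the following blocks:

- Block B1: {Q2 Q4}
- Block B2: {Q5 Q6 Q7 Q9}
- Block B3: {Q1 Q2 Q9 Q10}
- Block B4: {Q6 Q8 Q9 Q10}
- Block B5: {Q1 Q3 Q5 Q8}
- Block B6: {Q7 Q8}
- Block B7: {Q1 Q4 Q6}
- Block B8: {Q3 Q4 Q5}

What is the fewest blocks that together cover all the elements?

4

B1 and B2 and B3 and B5 together: B1 ∪ B2 ∪ B3 ∪ B5 = {Q1, Q2, Q3, Q4, Q5, Q6, Q7, Q8, Q9, Q10} — every element is covered.
No 3 of the 8 blocks cover everything (all 56 combinations miss at least one element), so 4 is optimal.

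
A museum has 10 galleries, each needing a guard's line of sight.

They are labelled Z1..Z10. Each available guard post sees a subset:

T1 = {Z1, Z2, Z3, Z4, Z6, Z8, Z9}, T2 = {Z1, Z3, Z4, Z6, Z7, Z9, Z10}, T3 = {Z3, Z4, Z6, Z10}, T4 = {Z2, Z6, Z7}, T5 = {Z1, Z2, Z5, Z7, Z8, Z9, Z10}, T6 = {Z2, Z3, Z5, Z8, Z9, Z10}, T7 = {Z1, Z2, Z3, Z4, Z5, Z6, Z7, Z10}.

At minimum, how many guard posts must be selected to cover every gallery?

T6 and T7 together: T6 ∪ T7 = {Z1, Z2, Z3, Z4, Z5, Z6, Z7, Z8, Z9, Z10} — every gallery is covered.
No single guard post has all 10 galleries (the largest, T7, has 8), so 2 is optimal.

2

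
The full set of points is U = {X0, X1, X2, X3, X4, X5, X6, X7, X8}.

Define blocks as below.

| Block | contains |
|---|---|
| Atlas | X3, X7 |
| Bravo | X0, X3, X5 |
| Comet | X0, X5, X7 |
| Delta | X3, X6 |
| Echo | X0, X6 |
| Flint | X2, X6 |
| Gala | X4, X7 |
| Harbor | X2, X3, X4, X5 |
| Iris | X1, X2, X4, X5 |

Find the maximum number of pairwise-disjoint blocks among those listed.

3

Bravo, Flint, Gala are pairwise disjoint (Bravo={X0,X3,X5}; Flint={X2,X6}; Gala={X4,X7}).
Every remaining block overlaps one of these, and no 4 of the listed blocks are pairwise disjoint, so 3 is the maximum.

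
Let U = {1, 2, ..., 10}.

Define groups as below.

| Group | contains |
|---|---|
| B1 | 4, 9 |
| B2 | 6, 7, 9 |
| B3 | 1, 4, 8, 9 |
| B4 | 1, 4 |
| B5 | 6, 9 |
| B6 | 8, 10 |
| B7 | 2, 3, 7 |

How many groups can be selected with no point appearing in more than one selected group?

B4, B5, B6, B7 are pairwise disjoint (B4={1,4}; B5={6,9}; B6={8,10}; B7={2,3,7}).
Every remaining group overlaps one of these, and no 5 of the listed groups are pairwise disjoint, so 4 is the maximum.

4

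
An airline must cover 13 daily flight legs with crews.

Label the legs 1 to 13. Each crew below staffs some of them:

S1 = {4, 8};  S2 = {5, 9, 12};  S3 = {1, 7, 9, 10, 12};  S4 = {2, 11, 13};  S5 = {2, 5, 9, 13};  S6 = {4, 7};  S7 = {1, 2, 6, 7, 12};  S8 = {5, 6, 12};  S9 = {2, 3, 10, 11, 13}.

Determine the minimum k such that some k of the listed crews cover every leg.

Take {S1, S5, S7, S9}. Their union is {1, 2, 3, 4, 5, 6, 7, 8, 9, 10, 11, 12, 13}, which is all 13 legs.
Only S1 contains 8, so S1 is forced; the remaining 11 legs need at least 3 more crews (each remaining crew adds at most 5) — so at least 4 crews are needed, and 4 is optimal.

4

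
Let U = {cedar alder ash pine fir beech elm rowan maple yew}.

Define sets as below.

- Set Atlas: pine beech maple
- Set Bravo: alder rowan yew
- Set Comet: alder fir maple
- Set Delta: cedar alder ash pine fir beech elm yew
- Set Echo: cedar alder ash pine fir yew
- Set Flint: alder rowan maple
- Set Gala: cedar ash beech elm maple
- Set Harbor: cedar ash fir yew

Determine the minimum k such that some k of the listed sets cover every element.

2

Delta and Flint cover everything between them: the union {cedar, alder, ash, pine, fir, beech, elm, rowan, maple, yew} is all of U.
No single set has all 10 elements (the largest, Delta, has 8), so 2 is optimal.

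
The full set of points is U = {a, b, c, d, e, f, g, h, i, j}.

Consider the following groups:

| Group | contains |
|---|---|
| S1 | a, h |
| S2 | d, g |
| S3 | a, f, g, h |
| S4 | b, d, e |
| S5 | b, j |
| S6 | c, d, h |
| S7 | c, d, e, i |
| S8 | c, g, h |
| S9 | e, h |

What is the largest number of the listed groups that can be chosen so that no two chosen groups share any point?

3

S1, S5, S7 are pairwise disjoint (S1={a,h}; S5={b,j}; S7={c,d,e,i}).
Every remaining group overlaps one of these, and no 4 of the listed groups are pairwise disjoint, so 3 is the maximum.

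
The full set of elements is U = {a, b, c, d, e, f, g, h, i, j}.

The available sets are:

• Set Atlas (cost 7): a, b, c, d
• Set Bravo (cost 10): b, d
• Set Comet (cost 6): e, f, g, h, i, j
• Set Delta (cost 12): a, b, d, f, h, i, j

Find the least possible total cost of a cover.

13

Atlas, Comet together cover every element (Atlas ∪ Comet = {a, b, c, d, e, f, g, h, i, j}); total cost 7 + 6 = 13.
No covering selection has total cost below 13.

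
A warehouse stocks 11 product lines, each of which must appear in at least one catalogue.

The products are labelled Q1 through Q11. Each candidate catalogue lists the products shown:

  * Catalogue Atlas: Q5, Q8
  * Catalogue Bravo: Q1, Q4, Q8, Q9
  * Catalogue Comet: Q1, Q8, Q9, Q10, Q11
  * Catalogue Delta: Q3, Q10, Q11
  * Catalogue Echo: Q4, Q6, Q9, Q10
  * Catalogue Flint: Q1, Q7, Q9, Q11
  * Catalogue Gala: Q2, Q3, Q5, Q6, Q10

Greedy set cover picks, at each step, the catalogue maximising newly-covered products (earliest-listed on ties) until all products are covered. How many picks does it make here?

Greedy: pick Comet (covers 5 new) → pick Gala (covers 4 new) → pick Bravo (covers 1 new) → pick Flint (covers 1 new). Total picks: 4.
(The true minimum cover uses only 3 catalogues, so greedy is not optimal here.)

4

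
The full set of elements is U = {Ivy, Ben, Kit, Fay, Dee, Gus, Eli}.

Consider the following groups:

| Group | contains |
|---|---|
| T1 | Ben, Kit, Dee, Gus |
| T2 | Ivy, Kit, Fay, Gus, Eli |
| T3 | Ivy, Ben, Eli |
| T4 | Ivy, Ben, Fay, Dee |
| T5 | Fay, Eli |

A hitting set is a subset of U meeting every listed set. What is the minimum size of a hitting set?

H = {Ben, Fay} meets every group (each contains at least one member of H), and |H| = 2.
The groups T1, T5 are pairwise disjoint, so any hitting set needs a separate element for each — at least 2. Hence 2 is optimal.

2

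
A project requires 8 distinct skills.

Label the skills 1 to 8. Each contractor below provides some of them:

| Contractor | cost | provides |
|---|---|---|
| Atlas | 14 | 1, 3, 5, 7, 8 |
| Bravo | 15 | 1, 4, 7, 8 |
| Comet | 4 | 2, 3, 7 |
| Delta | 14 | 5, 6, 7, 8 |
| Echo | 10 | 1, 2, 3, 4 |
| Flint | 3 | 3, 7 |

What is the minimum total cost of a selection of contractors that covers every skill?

Delta, Echo together cover every skill (Delta ∪ Echo = {1, 2, 3, 4, 5, 6, 7, 8}); total cost 14 + 10 = 24.
The greedy pick Comet, Atlas, Echo, Delta costs 42; no covering selection beats 24.

24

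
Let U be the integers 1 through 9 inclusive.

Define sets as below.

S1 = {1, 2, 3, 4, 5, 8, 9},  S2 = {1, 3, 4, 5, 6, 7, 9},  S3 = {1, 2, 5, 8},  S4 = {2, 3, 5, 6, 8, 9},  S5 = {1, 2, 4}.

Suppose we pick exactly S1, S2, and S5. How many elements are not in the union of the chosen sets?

Union of S1, S2, S5 = {1, 2, 3, 4, 5, 6, 7, 8, 9} — that's every element, so 0 are uncovered.

0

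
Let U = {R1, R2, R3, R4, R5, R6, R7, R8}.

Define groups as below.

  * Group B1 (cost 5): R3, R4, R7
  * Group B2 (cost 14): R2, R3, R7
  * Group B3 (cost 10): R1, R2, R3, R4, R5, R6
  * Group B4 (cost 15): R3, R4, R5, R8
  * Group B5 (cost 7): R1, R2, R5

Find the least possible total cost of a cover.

30

B1, B3, B4 together cover every element (B1 ∪ B3 ∪ B4 = {R1, R2, R3, R4, R5, R6, R7, R8}); total cost 5 + 10 + 15 = 30.
The greedy pick B1, B5, B3, B4 costs 37; no covering selection beats 30.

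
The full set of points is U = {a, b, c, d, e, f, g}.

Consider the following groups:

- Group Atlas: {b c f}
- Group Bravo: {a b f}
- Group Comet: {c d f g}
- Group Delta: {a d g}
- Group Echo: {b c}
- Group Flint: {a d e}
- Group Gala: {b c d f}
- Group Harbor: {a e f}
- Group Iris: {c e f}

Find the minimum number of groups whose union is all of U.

3

Bravo, Delta, and Iris cover everything between them: the union {a, b, c, d, e, f, g} is all of U.
No 2 of the 9 groups cover everything (all 36 combinations miss at least one point), so 3 is optimal.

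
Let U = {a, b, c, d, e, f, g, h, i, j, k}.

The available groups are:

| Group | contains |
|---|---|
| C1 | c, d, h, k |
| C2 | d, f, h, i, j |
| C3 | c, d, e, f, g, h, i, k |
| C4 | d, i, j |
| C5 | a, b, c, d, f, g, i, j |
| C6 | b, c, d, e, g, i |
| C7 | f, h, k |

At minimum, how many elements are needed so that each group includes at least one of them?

Take T = {h, i}. Each listed group contains at least one of these, so T is a hitting set of size 2.
The groups C6, C7 are pairwise disjoint, so any hitting set needs a separate element for each — at least 2. Hence 2 is optimal.

2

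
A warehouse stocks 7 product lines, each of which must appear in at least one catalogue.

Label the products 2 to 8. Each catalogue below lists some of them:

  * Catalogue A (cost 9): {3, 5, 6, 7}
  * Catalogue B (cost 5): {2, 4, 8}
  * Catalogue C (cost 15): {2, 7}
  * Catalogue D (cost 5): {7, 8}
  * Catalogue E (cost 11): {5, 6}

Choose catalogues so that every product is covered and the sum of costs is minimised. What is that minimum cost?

A, B together cover every product (A ∪ B = {2, 3, 4, 5, 6, 7, 8}); total cost 9 + 5 = 14.
No covering selection has total cost below 14.

14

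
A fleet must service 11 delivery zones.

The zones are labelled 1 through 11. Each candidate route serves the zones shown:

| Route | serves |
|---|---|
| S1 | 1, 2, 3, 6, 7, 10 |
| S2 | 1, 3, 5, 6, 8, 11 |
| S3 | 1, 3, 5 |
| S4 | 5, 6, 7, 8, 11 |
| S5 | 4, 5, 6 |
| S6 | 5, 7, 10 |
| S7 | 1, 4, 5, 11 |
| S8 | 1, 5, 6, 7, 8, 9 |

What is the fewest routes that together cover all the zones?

3

S1 and S7 and S8 together: S1 ∪ S7 ∪ S8 = {1, 2, 3, 4, 5, 6, 7, 8, 9, 10, 11} — every zone is covered.
Only S1 contains 2, so S1 is forced; the remaining 5 zones need at least 2 more routes (each remaining route adds at most 3) — so at least 3 routes are needed, and 3 is optimal.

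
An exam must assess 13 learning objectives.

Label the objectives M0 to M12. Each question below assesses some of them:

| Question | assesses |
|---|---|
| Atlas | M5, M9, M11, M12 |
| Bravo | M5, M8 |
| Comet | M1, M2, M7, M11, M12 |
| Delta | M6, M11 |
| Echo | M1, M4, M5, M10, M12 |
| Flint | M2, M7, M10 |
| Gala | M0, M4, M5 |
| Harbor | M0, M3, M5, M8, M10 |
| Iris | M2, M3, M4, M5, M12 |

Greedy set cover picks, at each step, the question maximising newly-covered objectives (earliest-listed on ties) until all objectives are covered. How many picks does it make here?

5

Greedy: pick Comet (covers 5 new) → pick Harbor (covers 5 new) → pick Atlas (covers 1 new) → pick Delta (covers 1 new) → pick Echo (covers 1 new). Total picks: 5.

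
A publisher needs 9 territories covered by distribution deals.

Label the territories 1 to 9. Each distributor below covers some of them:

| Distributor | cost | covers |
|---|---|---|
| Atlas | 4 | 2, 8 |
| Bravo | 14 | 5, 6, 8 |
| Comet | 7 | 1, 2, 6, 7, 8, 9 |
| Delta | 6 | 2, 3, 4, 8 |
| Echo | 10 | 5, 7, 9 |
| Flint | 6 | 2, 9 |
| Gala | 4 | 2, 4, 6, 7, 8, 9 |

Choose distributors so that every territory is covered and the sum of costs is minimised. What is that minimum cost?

23

Comet, Delta, Echo together cover every territory (Comet ∪ Delta ∪ Echo = {1, 2, 3, 4, 5, 6, 7, 8, 9}); total cost 7 + 6 + 10 = 23.
The greedy pick Gala, Delta, Comet, Echo costs 27; no covering selection beats 23.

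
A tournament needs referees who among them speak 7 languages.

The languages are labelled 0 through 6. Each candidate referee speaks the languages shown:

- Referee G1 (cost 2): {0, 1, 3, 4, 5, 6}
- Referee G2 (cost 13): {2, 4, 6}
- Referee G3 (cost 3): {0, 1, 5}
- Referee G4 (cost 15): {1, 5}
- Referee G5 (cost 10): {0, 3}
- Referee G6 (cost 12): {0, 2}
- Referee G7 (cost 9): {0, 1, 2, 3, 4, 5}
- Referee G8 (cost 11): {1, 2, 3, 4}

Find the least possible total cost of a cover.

11

G1, G7 together cover every language (G1 ∪ G7 = {0, 1, 2, 3, 4, 5, 6}); total cost 2 + 9 = 11.
No covering selection has total cost below 11.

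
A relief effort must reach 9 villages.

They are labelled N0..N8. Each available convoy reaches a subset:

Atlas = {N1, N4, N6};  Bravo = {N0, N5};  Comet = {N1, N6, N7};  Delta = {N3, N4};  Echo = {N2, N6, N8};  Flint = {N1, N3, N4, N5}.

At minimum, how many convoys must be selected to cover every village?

4

Bravo and Comet and Delta and Echo together: Bravo ∪ Comet ∪ Delta ∪ Echo = {N0, N1, N2, N3, N4, N5, N6, N7, N8} — every village is covered.
Only Bravo contains N0, so Bravo is forced; the remaining 7 villages need at least 3 more convoys (each remaining convoy adds at most 3) — so at least 4 convoys are needed, and 4 is optimal.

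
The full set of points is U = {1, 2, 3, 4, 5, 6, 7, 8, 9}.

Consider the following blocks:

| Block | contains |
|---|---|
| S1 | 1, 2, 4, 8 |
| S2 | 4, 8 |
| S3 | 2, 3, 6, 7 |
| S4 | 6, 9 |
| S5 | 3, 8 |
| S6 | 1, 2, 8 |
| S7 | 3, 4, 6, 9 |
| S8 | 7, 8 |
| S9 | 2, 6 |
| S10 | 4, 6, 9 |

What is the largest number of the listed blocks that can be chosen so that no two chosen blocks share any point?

2

S4, S8 are pairwise disjoint (S4={6,9}; S8={7,8}).
Every remaining block overlaps one of these, and no 3 of the listed blocks are pairwise disjoint, so 2 is the maximum.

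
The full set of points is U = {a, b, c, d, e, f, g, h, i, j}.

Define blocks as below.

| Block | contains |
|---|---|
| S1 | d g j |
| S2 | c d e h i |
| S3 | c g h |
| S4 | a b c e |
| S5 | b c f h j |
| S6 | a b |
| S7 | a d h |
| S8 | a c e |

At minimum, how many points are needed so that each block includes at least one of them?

3

T = {a, c, d} meets every block (each contains at least one member of T), and |T| = 3.
No choice of 2 points meets every block, so 3 is the minimum.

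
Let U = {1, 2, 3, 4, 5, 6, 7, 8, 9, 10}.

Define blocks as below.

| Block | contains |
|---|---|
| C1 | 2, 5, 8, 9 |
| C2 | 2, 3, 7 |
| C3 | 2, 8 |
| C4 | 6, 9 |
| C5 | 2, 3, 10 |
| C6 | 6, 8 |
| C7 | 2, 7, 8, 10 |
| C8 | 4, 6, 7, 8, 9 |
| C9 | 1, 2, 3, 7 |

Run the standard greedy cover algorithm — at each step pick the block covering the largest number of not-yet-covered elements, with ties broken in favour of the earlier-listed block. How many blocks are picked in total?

Greedy: pick C8 (covers 5 new) → pick C5 (covers 3 new) → pick C1 (covers 1 new) → pick C9 (covers 1 new). Total picks: 4.

4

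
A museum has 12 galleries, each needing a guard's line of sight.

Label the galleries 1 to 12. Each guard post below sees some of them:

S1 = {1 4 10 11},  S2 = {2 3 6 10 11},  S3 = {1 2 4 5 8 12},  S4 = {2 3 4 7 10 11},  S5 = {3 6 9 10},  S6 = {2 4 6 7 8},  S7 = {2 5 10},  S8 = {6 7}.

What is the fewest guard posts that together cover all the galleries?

S3 and S4 and S5 together: S3 ∪ S4 ∪ S5 = {1, 2, 3, 4, 5, 6, 7, 8, 9, 10, 11, 12} — every gallery is covered.
Only S5 contains 9, so S5 is forced; the remaining 8 galleries need at least 2 more guard posts (each remaining guard post adds at most 6) — so at least 3 guard posts are needed, and 3 is optimal.

3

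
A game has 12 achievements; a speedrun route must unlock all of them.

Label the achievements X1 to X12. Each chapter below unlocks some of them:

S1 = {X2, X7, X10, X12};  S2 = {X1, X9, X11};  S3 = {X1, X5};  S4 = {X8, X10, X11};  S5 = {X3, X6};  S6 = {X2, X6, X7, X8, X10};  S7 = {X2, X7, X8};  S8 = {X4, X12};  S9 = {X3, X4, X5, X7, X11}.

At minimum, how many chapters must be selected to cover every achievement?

4

Take {S2, S6, S8, S9}. Their union is {X1, X2, X3, X4, X5, X6, X7, X8, X9, X10, X11, X12}, which is all 12 achievements.
No 3 of the 9 chapters cover everything (all 84 combinations miss at least one achievement), so 4 is optimal.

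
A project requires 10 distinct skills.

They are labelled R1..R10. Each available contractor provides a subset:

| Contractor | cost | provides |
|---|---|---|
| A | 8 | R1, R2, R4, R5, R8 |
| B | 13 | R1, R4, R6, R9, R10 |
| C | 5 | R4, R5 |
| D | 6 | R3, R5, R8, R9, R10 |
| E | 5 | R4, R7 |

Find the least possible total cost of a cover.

A, B, D, E together cover every skill (A ∪ B ∪ D ∪ E = {R1, R2, R3, R4, R5, R6, R7, R8, R9, R10}); total cost 8 + 13 + 6 + 5 = 32.
No covering selection has total cost below 32.

32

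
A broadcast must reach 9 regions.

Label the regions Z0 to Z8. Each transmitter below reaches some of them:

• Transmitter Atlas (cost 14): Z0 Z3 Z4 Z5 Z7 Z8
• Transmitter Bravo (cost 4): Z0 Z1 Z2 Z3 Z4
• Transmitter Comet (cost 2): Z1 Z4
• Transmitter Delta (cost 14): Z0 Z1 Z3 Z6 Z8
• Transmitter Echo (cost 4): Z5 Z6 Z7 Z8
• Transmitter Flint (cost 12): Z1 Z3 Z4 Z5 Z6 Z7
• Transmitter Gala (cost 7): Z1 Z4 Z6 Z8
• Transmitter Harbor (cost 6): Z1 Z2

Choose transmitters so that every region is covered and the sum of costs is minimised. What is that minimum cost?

Bravo, Echo together cover every region (Bravo ∪ Echo = {Z0, Z1, Z2, Z3, Z4, Z5, Z6, Z7, Z8}); total cost 4 + 4 = 8.
No covering selection has total cost below 8.

8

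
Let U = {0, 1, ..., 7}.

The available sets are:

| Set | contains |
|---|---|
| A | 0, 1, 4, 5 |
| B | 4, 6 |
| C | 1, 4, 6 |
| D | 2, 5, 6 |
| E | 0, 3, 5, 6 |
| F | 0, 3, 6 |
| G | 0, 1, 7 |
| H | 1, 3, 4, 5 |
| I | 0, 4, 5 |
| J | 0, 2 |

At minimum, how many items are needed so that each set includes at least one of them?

3

The 3 items {0, 3, 6} hit every set.
No choice of 2 items meets every set, so 3 is the minimum.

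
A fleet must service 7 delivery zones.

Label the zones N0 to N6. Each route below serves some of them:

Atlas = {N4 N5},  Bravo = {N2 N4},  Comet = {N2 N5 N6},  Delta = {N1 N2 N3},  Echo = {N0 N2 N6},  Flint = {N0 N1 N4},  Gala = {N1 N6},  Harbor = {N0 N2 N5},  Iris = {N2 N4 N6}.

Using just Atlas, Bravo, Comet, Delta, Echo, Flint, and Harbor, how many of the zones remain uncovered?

0

Union of Atlas, Bravo, Comet, Delta, Echo, Flint, Harbor = {N0, N1, N2, N3, N4, N5, N6} — that's every zone, so 0 are uncovered.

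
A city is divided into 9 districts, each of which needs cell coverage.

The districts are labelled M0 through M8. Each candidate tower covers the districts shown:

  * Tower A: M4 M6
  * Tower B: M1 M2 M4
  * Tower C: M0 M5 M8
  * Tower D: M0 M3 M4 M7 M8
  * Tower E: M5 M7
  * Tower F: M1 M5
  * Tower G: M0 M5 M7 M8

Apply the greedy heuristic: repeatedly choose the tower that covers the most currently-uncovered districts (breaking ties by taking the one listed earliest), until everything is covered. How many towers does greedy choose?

Greedy: pick D (covers 5 new) → pick B (covers 2 new) → pick A (covers 1 new) → pick C (covers 1 new). Total picks: 4.

4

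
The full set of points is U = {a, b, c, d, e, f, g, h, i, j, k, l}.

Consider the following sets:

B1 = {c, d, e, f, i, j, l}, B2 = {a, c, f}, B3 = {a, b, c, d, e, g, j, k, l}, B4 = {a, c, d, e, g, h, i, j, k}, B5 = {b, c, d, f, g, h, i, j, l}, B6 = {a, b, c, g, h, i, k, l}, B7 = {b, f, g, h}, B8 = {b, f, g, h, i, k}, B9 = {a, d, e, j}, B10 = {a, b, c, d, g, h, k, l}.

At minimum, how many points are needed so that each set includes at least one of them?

Take T = {a, f}. Each listed set contains at least one of these, so T is a hitting set of size 2.
The sets B7, B9 are pairwise disjoint, so any hitting set needs a separate point for each — at least 2. Hence 2 is optimal.

2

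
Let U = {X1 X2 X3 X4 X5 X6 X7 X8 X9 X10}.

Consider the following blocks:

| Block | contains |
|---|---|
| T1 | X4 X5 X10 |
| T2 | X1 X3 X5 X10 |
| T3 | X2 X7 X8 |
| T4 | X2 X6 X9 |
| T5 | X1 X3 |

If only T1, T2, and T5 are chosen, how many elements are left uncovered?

Union of T1, T2, T5 = {X1, X3, X4, X5, X10}.
Not covered: X2, X6, X7, X8, X9 — 5 elements.

5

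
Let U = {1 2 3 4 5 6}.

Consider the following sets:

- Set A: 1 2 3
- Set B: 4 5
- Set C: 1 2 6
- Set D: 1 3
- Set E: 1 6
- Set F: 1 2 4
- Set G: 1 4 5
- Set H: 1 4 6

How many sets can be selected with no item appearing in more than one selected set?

2

B, C are pairwise disjoint (B={4,5}; C={1,2,6}).
Every remaining set overlaps one of these, and no 3 of the listed sets are pairwise disjoint, so 2 is the maximum.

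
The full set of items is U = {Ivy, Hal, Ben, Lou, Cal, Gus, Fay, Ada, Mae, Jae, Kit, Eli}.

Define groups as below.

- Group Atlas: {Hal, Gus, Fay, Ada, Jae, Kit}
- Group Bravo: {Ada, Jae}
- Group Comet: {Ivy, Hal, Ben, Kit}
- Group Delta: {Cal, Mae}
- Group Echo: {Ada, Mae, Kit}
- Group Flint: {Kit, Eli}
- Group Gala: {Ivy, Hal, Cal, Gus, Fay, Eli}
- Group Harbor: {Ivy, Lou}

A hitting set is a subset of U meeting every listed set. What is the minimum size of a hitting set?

4

H = {Ivy, Cal, Ada, Kit} meets every group (each contains at least one member of H), and |H| = 4.
The groups Bravo, Delta, Flint, Harbor are pairwise disjoint, so any hitting set needs a separate item for each — at least 4. Hence 4 is optimal.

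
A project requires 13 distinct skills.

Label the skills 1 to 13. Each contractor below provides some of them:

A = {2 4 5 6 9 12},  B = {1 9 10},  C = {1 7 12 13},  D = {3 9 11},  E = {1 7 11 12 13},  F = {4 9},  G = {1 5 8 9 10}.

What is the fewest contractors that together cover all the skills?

Take {A, C, D, G}. Their union is {1, 2, 3, 4, 5, 6, 7, 8, 9, 10, 11, 12, 13}, which is all 13 skills.
No 3 of the 7 contractors cover everything (all 35 combinations miss at least one skill), so 4 is optimal.

4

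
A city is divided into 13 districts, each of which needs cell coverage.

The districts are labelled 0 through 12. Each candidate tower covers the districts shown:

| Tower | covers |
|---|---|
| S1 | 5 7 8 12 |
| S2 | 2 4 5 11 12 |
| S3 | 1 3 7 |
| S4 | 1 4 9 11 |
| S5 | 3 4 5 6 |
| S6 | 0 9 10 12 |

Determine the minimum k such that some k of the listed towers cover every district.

Take {S1, S2, S4, S5, S6}. Their union is {0, 1, 2, 3, 4, 5, 6, 7, 8, 9, 10, 11, 12}, which is all 13 districts.
No 4 of the 6 towers cover everything (all 15 combinations miss at least one district), so 5 is optimal.

5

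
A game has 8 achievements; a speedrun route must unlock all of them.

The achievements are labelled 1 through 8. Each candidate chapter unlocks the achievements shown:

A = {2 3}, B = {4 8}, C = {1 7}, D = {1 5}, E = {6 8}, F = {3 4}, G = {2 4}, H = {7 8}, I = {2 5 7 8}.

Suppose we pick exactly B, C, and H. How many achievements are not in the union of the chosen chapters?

4

Union of B, C, H = {1, 4, 7, 8}.
Not covered: 2, 3, 5, 6 — 4 achievements.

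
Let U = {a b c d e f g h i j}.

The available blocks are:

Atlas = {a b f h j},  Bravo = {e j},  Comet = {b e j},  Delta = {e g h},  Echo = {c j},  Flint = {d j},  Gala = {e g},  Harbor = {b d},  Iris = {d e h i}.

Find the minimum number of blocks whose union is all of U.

4

Atlas, Echo, Gala, and Iris cover everything between them: the union {a, b, c, d, e, f, g, h, i, j} is all of U.
No 3 of the 9 blocks cover everything (all 84 combinations miss at least one element), so 4 is optimal.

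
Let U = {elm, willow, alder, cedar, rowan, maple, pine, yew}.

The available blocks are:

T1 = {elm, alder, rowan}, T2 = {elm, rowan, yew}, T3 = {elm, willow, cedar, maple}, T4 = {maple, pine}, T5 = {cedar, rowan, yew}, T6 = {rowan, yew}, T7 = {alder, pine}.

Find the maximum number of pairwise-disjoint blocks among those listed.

3

T3, T6, T7 are pairwise disjoint (T3={elm,willow,cedar,maple}; T6={rowan,yew}; T7={alder,pine}).
Every remaining block overlaps one of these, and no 4 of the listed blocks are pairwise disjoint, so 3 is the maximum.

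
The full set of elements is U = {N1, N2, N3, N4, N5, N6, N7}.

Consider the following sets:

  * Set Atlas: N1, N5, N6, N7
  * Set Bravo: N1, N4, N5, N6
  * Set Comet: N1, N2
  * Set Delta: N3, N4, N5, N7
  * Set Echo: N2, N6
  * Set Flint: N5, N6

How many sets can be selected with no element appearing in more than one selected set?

2

Delta, Echo are pairwise disjoint (Delta={N3,N4,N5,N7}; Echo={N2,N6}).
Every remaining set overlaps one of these, and no 3 of the listed sets are pairwise disjoint, so 2 is the maximum.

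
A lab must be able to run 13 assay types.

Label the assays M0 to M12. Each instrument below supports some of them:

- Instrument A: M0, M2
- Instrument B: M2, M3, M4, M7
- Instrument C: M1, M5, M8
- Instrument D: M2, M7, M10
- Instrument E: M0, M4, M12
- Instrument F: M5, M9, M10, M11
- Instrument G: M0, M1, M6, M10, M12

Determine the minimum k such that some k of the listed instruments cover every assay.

B and C and F and G together: B ∪ C ∪ F ∪ G = {M0, M1, M2, M3, M4, M5, M6, M7, M8, M9, M10, M11, M12} — every assay is covered.
Only C contains M8, so C is forced; the remaining 10 assays need at least 3 more instruments (each remaining instrument adds at most 4) — so at least 4 instruments are needed, and 4 is optimal.

4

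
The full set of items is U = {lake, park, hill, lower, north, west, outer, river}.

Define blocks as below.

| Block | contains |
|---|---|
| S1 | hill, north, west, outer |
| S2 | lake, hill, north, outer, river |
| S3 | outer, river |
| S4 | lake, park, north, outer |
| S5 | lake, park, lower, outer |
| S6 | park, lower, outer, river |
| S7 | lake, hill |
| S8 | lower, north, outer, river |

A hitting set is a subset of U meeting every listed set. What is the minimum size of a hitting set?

Take H = {lake, outer}. Each listed block contains at least one of these, so H is a hitting set of size 2.
The blocks S6, S7 are pairwise disjoint, so any hitting set needs a separate item for each — at least 2. Hence 2 is optimal.

2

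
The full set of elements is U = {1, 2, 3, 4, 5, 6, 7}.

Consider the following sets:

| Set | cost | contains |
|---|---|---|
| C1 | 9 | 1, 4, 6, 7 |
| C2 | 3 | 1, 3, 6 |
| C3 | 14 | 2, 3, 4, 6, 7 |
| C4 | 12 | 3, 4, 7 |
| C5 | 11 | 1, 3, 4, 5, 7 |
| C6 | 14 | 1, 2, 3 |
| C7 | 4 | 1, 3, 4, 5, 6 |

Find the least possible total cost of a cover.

18

C3, C7 together cover every element (C3 ∪ C7 = {1, 2, 3, 4, 5, 6, 7}); total cost 14 + 4 = 18.
No covering selection has total cost below 18.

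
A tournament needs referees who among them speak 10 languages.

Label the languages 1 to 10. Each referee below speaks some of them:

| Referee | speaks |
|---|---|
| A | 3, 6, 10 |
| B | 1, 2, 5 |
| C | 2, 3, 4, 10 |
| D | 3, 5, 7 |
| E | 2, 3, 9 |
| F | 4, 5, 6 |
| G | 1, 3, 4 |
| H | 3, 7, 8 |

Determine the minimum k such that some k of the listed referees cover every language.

B and C and E and F and H together: B ∪ C ∪ E ∪ F ∪ H = {1, 2, 3, 4, 5, 6, 7, 8, 9, 10} — every language is covered.
No 4 of the 8 referees cover everything (all 70 combinations miss at least one language), so 5 is optimal.

5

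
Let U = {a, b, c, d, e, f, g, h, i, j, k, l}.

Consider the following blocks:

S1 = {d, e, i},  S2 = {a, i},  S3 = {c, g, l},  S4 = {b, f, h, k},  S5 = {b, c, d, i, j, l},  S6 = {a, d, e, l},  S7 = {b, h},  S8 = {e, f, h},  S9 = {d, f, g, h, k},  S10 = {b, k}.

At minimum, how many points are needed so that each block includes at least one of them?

4

T = {b, e, g, i} meets every block (each contains at least one member of T), and |T| = 4.
The blocks S2, S3, S8, S10 are pairwise disjoint, so any hitting set needs a separate point for each — at least 4. Hence 4 is optimal.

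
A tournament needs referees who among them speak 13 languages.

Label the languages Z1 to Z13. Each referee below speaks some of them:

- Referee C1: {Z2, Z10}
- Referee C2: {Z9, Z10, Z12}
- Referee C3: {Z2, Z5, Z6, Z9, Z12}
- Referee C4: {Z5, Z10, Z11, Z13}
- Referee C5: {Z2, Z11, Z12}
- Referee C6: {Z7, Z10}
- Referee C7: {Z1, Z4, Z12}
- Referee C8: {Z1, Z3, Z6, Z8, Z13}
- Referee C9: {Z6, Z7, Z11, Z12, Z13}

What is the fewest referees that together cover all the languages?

5

C3 and C4 and C7 and C8 and C9 together: C3 ∪ C4 ∪ C7 ∪ C8 ∪ C9 = {Z1, Z2, Z3, Z4, Z5, Z6, Z7, Z8, Z9, Z10, Z11, Z12, Z13} — every language is covered.
No 4 of the 9 referees cover everything (all 126 combinations miss at least one language), so 5 is optimal.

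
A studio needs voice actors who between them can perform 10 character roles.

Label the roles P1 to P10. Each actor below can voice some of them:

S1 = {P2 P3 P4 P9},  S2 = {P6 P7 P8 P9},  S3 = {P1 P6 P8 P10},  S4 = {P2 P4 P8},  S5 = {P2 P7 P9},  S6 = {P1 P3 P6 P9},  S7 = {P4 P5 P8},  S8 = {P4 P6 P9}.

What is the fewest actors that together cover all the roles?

Take {S1, S2, S3, S7}. Their union is {P1, P2, P3, P4, P5, P6, P7, P8, P9, P10}, which is all 10 roles.
No 3 of the 8 actors cover everything (all 56 combinations miss at least one role), so 4 is optimal.

4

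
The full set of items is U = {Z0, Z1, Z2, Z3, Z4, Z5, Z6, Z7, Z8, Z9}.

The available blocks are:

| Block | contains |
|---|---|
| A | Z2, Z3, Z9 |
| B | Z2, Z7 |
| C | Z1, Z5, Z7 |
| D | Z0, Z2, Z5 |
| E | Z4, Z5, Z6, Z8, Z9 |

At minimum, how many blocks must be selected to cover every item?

4

A and C and D and E together: A ∪ C ∪ D ∪ E = {Z0, Z1, Z2, Z3, Z4, Z5, Z6, Z7, Z8, Z9} — every item is covered.
Only E contains Z4, so E is forced; the remaining 5 items need at least 3 more blocks (each remaining block adds at most 2) — so at least 4 blocks are needed, and 4 is optimal.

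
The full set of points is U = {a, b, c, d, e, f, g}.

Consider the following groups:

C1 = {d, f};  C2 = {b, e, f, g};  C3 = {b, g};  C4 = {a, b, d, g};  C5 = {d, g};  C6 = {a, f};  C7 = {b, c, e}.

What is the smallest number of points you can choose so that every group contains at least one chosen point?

3

Take H = {c, f, g}. Each listed group contains at least one of these, so H is a hitting set of size 3.
The groups C5, C6, C7 are pairwise disjoint, so any hitting set needs a separate point for each — at least 3. Hence 3 is optimal.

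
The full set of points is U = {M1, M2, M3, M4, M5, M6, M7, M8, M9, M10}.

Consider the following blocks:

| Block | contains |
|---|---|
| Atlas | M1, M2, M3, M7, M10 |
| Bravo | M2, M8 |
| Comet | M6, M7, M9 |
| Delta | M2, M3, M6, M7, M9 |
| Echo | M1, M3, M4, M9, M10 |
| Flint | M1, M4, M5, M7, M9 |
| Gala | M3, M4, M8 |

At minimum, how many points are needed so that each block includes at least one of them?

3

Take H = {M4, M7, M8}. Each listed block contains at least one of these, so H is a hitting set of size 3.
No choice of 2 points meets every block, so 3 is the minimum.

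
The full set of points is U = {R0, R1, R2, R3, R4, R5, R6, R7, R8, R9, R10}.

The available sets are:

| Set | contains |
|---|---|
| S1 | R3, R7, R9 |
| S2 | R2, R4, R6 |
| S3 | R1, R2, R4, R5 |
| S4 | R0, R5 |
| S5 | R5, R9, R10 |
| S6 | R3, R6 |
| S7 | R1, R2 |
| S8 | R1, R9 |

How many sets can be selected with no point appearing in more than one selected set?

S4, S6, S7 are pairwise disjoint (S4={R0,R5}; S6={R3,R6}; S7={R1,R2}).
Every remaining set overlaps one of these, and no 4 of the listed sets are pairwise disjoint, so 3 is the maximum.

3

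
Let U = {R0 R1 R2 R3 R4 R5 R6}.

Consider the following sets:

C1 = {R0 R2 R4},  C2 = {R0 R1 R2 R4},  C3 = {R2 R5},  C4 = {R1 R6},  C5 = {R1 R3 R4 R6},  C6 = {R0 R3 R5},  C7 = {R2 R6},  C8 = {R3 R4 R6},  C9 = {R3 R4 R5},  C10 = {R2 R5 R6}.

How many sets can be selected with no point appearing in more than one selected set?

2

C3, C8 are pairwise disjoint (C3={R2,R5}; C8={R3,R4,R6}).
Every remaining set overlaps one of these, and no 3 of the listed sets are pairwise disjoint, so 2 is the maximum.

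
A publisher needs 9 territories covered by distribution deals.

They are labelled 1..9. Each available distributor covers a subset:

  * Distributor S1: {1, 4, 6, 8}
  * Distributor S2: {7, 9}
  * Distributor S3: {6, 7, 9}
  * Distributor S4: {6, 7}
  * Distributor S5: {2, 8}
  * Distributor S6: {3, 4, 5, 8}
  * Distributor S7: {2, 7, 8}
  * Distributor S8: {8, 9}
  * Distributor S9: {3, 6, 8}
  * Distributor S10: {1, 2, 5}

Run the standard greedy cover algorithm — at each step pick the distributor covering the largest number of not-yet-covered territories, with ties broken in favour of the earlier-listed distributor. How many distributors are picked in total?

Greedy: pick S1 (covers 4 new) → pick S2 (covers 2 new) → pick S6 (covers 2 new) → pick S5 (covers 1 new). Total picks: 4.
(The true minimum cover uses only 3 distributors, so greedy is not optimal here.)

4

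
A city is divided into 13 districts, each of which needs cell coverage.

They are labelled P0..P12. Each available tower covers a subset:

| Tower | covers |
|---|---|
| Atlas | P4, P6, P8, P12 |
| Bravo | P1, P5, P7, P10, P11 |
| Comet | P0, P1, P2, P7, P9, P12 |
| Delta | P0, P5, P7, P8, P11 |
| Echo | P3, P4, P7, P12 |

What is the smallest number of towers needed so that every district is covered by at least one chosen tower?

Take {Atlas, Bravo, Comet, Echo}. Their union is {P0, P1, P2, P3, P4, P5, P6, P7, P8, P9, P10, P11, P12}, which is all 13 districts.
Only Comet contains P2, so Comet is forced; the remaining 7 districts need at least 3 more towers (each remaining tower adds at most 3) — so at least 4 towers are needed, and 4 is optimal.

4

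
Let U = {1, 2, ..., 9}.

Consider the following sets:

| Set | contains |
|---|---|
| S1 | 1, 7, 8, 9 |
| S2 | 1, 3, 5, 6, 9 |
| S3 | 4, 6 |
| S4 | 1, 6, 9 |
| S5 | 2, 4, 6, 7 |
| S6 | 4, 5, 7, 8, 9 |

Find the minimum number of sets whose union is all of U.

3

S1 and S2 and S5 together: S1 ∪ S2 ∪ S5 = {1, 2, 3, 4, 5, 6, 7, 8, 9} — every element is covered.
Only S5 contains 2, so S5 is forced; the remaining 5 elements need at least 2 more sets (each remaining set adds at most 4) — so at least 3 sets are needed, and 3 is optimal.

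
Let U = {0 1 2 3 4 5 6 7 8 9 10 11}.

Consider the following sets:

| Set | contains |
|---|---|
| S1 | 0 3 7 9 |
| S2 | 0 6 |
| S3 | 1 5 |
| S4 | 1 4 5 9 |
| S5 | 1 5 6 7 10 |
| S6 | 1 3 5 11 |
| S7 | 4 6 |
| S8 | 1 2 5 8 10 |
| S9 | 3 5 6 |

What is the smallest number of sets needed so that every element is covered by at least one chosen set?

4

S1, S6, S7, and S8 cover everything between them: the union {0, 1, 2, 3, 4, 5, 6, 7, 8, 9, 10, 11} is all of U.
Only S6 contains 11, so S6 is forced; the remaining 8 elements need at least 3 more sets (each remaining set adds at most 3) — so at least 4 sets are needed, and 4 is optimal.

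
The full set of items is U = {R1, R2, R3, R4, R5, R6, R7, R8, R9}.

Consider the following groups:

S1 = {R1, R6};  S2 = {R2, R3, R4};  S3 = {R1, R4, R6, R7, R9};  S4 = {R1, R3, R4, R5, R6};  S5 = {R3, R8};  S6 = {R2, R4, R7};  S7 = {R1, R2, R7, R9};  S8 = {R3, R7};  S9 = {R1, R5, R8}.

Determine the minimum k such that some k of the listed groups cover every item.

S4, S7, and S9 cover everything between them: the union {R1, R2, R3, R4, R5, R6, R7, R8, R9} is all of U.
No 2 of the 9 groups cover everything (all 36 combinations miss at least one item), so 3 is optimal.

3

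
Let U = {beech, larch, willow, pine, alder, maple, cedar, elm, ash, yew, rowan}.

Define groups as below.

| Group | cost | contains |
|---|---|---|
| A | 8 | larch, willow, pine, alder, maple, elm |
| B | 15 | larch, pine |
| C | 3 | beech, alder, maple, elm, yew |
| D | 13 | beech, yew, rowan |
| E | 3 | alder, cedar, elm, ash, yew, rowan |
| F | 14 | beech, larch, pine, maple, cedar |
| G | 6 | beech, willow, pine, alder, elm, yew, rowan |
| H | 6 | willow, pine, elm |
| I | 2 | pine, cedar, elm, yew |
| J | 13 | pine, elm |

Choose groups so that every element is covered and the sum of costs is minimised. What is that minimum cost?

14

A, C, E together cover every element (A ∪ C ∪ E = {beech, larch, willow, pine, alder, maple, cedar, elm, ash, yew, rowan}); total cost 8 + 3 + 3 = 14.
The greedy pick E, C, I, A costs 16; no covering selection beats 14.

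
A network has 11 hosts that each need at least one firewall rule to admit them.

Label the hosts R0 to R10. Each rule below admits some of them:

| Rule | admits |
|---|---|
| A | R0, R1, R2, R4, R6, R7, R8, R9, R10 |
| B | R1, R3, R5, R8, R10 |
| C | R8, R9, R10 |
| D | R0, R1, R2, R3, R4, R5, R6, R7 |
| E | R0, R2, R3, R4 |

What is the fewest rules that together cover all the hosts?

2

Take {A, B}. Their union is {R0, R1, R2, R3, R4, R5, R6, R7, R8, R9, R10}, which is all 11 hosts.
No single rule has all 11 hosts (the largest, A, has 9), so 2 is optimal.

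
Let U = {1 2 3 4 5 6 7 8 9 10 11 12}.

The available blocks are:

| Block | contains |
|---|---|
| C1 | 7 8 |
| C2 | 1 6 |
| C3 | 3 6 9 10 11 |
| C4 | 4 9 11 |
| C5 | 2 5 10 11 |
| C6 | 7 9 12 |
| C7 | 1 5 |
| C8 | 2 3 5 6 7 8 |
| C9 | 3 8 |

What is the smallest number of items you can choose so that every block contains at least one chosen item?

4

H = {1, 8, 9, 10} meets every block (each contains at least one member of H), and |H| = 4.
The blocks C2, C5, C6, C9 are pairwise disjoint, so any hitting set needs a separate item for each — at least 4. Hence 4 is optimal.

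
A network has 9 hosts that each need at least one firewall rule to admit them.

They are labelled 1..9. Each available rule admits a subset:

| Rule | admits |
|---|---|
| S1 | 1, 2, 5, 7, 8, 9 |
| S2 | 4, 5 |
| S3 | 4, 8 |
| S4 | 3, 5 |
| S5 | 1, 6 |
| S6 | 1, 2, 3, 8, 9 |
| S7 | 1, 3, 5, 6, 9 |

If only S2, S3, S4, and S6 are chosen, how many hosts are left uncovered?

2

Union of S2, S3, S4, S6 = {1, 2, 3, 4, 5, 8, 9}.
Not covered: 6, 7 — 2 hosts.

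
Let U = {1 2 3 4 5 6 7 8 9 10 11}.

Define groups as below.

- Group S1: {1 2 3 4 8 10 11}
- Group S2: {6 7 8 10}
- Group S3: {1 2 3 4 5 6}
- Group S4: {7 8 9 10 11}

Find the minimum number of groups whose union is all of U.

2

S3 and S4 together: S3 ∪ S4 = {1, 2, 3, 4, 5, 6, 7, 8, 9, 10, 11} — every point is covered.
No single group has all 11 points (the largest, S1, has 7), so 2 is optimal.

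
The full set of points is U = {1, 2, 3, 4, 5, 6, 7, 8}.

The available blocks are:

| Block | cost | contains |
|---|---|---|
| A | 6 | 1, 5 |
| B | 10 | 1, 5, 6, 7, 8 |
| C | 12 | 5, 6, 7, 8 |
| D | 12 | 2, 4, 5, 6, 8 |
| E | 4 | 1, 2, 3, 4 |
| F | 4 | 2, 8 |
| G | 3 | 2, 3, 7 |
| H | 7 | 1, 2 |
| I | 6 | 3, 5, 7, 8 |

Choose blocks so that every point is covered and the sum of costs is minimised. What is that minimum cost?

14

B, E together cover every point (B ∪ E = {1, 2, 3, 4, 5, 6, 7, 8}); total cost 10 + 4 = 14.
The greedy pick E, I, B costs 20; no covering selection beats 14.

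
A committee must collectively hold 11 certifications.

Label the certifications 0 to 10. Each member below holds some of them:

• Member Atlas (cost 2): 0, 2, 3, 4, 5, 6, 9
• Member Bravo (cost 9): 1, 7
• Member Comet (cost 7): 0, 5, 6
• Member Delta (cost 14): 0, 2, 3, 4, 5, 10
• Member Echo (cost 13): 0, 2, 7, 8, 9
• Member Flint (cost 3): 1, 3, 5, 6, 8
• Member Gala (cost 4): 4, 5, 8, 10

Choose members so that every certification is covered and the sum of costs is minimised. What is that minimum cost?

15

Atlas, Bravo, Gala together cover every certification (Atlas ∪ Bravo ∪ Gala = {0, 1, 2, 3, 4, 5, 6, 7, 8, 9, 10}); total cost 2 + 9 + 4 = 15.
The greedy pick Atlas, Flint, Gala, Bravo costs 18; no covering selection beats 15.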